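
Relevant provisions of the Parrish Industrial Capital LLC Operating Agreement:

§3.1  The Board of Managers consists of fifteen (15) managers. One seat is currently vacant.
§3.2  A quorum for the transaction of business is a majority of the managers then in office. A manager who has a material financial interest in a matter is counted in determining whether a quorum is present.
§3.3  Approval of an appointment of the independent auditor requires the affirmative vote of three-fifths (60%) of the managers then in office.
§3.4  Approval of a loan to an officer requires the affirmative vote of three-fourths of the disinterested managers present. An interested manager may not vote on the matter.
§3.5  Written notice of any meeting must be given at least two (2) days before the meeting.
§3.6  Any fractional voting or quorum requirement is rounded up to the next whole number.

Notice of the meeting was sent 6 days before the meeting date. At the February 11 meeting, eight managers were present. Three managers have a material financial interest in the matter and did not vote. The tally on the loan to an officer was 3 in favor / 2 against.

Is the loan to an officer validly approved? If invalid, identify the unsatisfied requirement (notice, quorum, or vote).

Invalid — vote requirement not satisfied.

Notice: 6 days given; 2 required (6 ≥ 2). Satisfied.
Quorum: 8 present (interested managers count toward quorum); quorum is 8. Satisfied.
Vote: the loan to an officer requires three-fourths of the disinterested managers present (8 − 3 = 5). 3/4 of 5 = 3.75, rounded up to 4, so 4 affirmative votes are needed; 3 voted in favor. Not satisfied.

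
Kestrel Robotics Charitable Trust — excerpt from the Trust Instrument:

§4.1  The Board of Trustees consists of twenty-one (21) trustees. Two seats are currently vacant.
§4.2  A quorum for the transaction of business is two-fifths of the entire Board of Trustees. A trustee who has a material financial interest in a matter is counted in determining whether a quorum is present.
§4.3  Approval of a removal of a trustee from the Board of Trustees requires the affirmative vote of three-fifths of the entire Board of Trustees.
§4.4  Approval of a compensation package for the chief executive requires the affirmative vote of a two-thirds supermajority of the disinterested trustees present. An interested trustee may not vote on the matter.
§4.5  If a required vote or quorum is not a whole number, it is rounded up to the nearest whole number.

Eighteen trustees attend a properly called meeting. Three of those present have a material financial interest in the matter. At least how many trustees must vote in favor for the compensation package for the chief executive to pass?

10

The compensation package for the chief executive requires two-thirds of the disinterested trustees present (18 − 3 = 15).
2/3 of 15 = 10.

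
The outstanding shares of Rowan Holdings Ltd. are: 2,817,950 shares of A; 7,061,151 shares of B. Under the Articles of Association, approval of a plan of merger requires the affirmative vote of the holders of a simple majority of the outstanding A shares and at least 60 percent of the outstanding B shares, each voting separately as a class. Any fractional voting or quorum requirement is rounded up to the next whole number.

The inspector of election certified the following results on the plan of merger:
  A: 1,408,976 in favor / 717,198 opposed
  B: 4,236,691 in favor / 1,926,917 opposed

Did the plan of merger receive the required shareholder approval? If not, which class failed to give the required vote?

A: a majority of 2817950 is 1408976; 1,408,976 required, 1,408,976 in favor — approved.
B: 3/5 of 7061151 = 4236690.60, rounded up to 4236691; 4,236,691 required, 4,236,691 in favor — approved.

Approved — every class gave the required vote.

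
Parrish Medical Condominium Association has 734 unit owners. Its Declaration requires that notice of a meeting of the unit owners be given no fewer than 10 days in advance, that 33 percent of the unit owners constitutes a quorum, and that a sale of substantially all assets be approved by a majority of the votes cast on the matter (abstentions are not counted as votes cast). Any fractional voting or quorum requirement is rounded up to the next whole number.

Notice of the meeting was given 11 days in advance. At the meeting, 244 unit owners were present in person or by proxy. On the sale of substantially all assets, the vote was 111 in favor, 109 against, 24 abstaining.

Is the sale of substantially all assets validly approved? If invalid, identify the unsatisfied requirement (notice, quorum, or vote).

Notice: 11 days given; 10 required. Satisfied.
Quorum: 33% of 734 = 242.22, rounded up to 243; 244 present. Satisfied.
Vote: requires a majority of the votes cast (244 − 24 abstaining = 220); a majority of 220 is 111, so 111 needed; 111 in favor. Satisfied.

Valid — all requirements satisfied.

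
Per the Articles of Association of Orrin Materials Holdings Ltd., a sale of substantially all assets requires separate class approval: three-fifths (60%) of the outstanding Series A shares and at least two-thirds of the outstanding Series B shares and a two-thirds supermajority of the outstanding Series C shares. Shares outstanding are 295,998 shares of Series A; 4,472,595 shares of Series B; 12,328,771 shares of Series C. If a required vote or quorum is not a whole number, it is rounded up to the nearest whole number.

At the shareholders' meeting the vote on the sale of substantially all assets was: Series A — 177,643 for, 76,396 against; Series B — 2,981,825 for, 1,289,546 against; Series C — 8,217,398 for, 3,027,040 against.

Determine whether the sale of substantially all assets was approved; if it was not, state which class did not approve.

Series A: 3/5 of 295998 = 177598.80, rounded up to 177599; 177,599 required, 177,643 in favor — approved.
Series B: 2/3 of 4472595 = 2981730; 2,981,730 required, 2,981,825 in favor — approved.
Series C: 2/3 of 12328771 = 8219180.67, rounded up to 8219181; 8,219,181 required, 8,217,398 in favor — not approved.

Not approved — the Series C shares did not give the required vote.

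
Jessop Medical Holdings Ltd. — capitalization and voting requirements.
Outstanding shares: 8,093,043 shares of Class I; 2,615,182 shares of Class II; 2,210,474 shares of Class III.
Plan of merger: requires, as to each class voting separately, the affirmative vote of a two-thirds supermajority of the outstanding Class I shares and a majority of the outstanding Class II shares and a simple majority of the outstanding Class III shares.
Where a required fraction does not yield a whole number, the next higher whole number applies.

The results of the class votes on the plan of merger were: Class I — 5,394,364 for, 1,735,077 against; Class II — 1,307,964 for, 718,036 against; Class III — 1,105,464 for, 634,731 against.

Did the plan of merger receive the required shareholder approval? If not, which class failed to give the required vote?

Not approved — the Class I shares did not give the required vote.

Class I: 2/3 of 8093043 = 5395362; 5,395,362 required, 5,394,364 in favor — not approved.
Class II: a majority of 2615182 is 1307592; 1,307,592 required, 1,307,964 in favor — approved.
Class III: a majority of 2210474 is 1105238; 1,105,238 required, 1,105,464 in favor — approved.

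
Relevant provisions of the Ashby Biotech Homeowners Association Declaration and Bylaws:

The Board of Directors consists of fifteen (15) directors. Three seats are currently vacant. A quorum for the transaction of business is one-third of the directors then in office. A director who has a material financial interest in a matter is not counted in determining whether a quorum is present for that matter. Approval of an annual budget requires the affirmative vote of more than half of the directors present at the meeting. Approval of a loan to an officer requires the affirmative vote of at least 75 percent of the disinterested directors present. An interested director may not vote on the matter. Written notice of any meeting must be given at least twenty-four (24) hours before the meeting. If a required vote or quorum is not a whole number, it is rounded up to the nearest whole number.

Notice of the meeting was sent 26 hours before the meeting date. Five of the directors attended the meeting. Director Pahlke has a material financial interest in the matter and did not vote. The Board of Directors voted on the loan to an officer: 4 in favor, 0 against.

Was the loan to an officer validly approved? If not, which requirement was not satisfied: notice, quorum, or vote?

Notice: 26 hours given; 24 required (26 ≥ 24). Satisfied.
Quorum: 5 present, but the 1 interested director does not count, leaving 4. Quorum is 4. Satisfied.
Vote: the loan to an officer requires three-fourths of the disinterested directors present (5 − 1 = 4). 3/4 of 4 = 3, so 3 affirmative votes are needed; 4 voted in favor. Satisfied.

Valid — all requirements satisfied.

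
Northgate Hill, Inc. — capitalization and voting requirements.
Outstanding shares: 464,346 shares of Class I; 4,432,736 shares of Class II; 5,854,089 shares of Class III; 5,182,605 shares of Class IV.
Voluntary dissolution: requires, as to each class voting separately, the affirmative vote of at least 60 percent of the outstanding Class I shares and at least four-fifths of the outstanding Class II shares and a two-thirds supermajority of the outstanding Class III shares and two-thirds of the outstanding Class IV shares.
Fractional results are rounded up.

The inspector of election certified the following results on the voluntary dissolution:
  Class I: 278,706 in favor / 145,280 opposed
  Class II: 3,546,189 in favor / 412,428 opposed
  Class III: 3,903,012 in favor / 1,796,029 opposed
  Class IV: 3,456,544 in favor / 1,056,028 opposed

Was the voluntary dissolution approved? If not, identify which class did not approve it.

Class I: 3/5 of 464346 = 278607.60, rounded up to 278608; 278,608 required, 278,706 in favor — approved.
Class II: 4/5 of 4432736 = 3546188.80, rounded up to 3546189; 3,546,189 required, 3,546,189 in favor — approved.
Class III: 2/3 of 5854089 = 3902726; 3,902,726 required, 3,903,012 in favor — approved.
Class IV: 2/3 of 5182605 = 3455070; 3,455,070 required, 3,456,544 in favor — approved.

Approved — every class gave the required vote.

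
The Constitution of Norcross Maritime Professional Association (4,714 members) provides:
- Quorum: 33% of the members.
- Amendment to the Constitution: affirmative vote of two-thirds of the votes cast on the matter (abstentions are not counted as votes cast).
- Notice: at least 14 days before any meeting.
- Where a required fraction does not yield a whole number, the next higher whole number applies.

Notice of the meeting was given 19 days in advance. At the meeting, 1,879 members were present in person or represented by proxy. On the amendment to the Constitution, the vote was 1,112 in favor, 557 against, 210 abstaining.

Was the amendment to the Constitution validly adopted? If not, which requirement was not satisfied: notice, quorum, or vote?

Notice: 19 days given; 14 required. Satisfied.
Quorum: 33% of 4,714 = 1,555.62, rounded up to 1,556; 1,879 present. Satisfied.
Vote: requires two-thirds of the votes cast (1,879 − 210 abstaining = 1,669); 2/3 of 1669 = 1112.67, rounded up to 1113, so 1,113 needed; 1,112 in favor. Not satisfied.

Invalid — vote requirement not satisfied.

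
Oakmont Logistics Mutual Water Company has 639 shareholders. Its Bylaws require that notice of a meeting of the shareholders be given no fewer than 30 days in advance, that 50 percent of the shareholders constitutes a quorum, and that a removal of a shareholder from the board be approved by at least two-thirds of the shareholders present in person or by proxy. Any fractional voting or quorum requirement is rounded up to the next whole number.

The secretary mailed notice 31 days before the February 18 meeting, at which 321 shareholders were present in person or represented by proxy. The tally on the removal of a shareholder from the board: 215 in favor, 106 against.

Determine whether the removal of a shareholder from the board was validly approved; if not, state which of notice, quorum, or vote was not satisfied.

Valid — all requirements satisfied.

Notice: 31 days given; 30 required. Satisfied.
Quorum: 50% of 639 = 319.50, rounded up to 320; 321 present. Satisfied.
Vote: requires two-thirds of those present (321); 2/3 of 321 = 214, so 214 needed; 215 in favor. Satisfied.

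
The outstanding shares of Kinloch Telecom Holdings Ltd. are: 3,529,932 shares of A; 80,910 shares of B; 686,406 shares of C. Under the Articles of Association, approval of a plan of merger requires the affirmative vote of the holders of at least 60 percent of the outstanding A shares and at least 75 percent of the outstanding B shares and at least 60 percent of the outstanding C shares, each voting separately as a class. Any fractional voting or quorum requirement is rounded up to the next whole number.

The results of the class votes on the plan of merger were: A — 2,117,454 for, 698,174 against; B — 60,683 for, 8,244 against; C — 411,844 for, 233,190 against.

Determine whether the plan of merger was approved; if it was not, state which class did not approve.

A: 3/5 of 3529932 = 2117959.20, rounded up to 2117960; 2,117,960 required, 2,117,454 in favor — not approved.
B: 3/4 of 80910 = 60682.50, rounded up to 60683; 60,683 required, 60,683 in favor — approved.
C: 3/5 of 686406 = 411843.60, rounded up to 411844; 411,844 required, 411,844 in favor — approved.

Not approved — the A shares did not give the required vote.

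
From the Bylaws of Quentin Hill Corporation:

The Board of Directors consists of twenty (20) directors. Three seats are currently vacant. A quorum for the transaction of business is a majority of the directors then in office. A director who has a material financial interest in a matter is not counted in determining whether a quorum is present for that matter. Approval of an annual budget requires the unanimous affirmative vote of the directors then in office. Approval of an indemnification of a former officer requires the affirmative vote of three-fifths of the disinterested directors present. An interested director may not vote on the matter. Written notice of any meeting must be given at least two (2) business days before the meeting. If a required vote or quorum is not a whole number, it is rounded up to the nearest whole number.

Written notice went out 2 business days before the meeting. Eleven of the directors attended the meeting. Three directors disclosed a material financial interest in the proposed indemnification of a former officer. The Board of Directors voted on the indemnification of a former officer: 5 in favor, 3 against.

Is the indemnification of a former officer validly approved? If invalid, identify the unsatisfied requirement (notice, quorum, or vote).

Invalid — quorum requirement not satisfied.

Notice: 2 business days given; 2 required (2 ≥ 2). Satisfied.
Quorum: 11 present, but the 3 interested directors do not count, leaving 8. Quorum is 9. Not satisfied.
Vote: the indemnification of a former officer requires three-fifths of the disinterested directors present (11 − 3 = 8). 3/5 of 8 = 4.80, rounded up to 5, so 5 affirmative votes are needed; 5 voted in favor. Satisfied. (Moot — without a quorum no business can be validly transacted.)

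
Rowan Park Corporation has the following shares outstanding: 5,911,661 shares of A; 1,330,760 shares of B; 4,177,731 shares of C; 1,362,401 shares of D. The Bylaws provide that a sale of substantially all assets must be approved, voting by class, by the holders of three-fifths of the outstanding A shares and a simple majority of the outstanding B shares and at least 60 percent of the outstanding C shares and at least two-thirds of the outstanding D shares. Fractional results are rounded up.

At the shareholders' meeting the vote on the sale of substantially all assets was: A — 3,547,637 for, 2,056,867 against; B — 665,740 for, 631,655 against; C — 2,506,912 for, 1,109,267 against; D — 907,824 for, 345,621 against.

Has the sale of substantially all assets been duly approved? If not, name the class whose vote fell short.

A: 3/5 of 5911661 = 3546996.60, rounded up to 3546997; 3,546,997 required, 3,547,637 in favor — approved.
B: a majority of 1330760 is 665381; 665,381 required, 665,740 in favor — approved.
C: 3/5 of 4177731 = 2506638.60, rounded up to 2506639; 2,506,639 required, 2,506,912 in favor — approved.
D: 2/3 of 1362401 = 908267.33, rounded up to 908268; 908,268 required, 907,824 in favor — not approved.

Not approved — the D shares did not give the required vote.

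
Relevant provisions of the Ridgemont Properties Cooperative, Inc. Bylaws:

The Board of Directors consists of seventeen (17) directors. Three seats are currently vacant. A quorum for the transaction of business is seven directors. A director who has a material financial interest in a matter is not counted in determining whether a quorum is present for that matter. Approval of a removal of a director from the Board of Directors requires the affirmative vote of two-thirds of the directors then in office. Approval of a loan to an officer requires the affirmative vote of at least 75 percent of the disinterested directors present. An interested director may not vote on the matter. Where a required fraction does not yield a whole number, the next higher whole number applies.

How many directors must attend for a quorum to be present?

The quorum is fixed at 7.

7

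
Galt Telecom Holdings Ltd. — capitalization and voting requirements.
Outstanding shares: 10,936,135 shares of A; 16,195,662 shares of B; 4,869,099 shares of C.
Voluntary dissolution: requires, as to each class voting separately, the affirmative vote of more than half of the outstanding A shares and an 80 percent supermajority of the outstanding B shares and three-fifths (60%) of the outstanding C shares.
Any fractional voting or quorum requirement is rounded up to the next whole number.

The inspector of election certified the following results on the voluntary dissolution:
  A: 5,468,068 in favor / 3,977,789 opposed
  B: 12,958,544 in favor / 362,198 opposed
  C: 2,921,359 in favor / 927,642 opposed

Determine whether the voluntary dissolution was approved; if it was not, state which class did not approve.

Not approved — the C shares did not give the required vote.

A: a majority of 10936135 is 5468068; 5,468,068 required, 5,468,068 in favor — approved.
B: 4/5 of 16195662 = 12956529.60, rounded up to 12956530; 12,956,530 required, 12,958,544 in favor — approved.
C: 3/5 of 4869099 = 2921459.40, rounded up to 2921460; 2,921,460 required, 2,921,359 in favor — not approved.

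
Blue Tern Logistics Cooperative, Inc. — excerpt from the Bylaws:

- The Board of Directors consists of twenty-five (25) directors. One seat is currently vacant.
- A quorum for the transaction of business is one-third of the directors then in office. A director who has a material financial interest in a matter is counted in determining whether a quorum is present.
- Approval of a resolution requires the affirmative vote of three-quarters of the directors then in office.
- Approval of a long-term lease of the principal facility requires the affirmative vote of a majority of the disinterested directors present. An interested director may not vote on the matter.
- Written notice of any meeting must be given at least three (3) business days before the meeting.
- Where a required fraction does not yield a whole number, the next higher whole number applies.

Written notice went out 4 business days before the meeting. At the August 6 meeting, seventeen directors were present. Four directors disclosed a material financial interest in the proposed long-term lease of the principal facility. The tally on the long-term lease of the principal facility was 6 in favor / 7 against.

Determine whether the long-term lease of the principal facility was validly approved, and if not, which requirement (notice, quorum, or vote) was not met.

Invalid — vote requirement not satisfied.

Notice: 4 business days given; 3 required (4 ≥ 3). Satisfied.
Quorum: 17 present (interested directors count toward quorum); quorum is 8. Satisfied.
Vote: the long-term lease of the principal facility requires a majority of the disinterested directors present (17 − 4 = 13). A majority of 13 is 7, so 7 affirmative votes are needed; 6 voted in favor. Not satisfied.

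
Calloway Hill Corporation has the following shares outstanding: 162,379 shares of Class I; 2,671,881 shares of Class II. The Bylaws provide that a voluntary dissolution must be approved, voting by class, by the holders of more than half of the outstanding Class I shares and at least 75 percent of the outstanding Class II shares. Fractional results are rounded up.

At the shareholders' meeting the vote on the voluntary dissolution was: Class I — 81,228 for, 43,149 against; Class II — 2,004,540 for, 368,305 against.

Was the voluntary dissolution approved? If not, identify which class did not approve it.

Class I: a majority of 162379 is 81190; 81,190 required, 81,228 in favor — approved.
Class II: 3/4 of 2671881 = 2003910.75, rounded up to 2003911; 2,003,911 required, 2,004,540 in favor — approved.

Approved — every class gave the required vote.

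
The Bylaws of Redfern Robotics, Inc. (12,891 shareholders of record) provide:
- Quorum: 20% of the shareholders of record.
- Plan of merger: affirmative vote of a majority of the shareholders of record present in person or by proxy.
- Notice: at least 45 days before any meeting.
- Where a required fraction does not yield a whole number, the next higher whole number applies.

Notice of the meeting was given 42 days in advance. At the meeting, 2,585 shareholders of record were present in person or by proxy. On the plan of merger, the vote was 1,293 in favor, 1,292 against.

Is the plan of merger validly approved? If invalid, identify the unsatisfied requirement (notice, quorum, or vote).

Invalid — notice requirement not satisfied.

Notice: 42 days given; 45 required. Not satisfied.
Quorum: 20% of 12,891 = 2,578.20, rounded up to 2,579; 2,585 present. Satisfied.
Vote: requires a majority of those present (2,585); a majority of 2585 is 1293, so 1,293 needed; 1,293 in favor. Satisfied.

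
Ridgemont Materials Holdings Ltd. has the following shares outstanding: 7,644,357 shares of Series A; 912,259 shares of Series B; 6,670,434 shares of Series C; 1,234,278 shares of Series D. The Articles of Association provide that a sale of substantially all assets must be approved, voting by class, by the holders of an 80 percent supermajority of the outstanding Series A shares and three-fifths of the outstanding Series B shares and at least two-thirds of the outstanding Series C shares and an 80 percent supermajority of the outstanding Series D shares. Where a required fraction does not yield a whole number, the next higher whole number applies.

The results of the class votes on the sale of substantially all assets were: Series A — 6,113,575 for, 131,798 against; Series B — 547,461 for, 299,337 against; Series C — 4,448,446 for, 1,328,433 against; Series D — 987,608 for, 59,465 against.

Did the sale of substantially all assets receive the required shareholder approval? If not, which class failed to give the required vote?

Series A: 4/5 of 7644357 = 6115485.60, rounded up to 6115486; 6,115,486 required, 6,113,575 in favor — not approved.
Series B: 3/5 of 912259 = 547355.40, rounded up to 547356; 547,356 required, 547,461 in favor — approved.
Series C: 2/3 of 6670434 = 4446956; 4,446,956 required, 4,448,446 in favor — approved.
Series D: 4/5 of 1234278 = 987422.40, rounded up to 987423; 987,423 required, 987,608 in favor — approved.

Not approved — the Series A shares did not give the required vote.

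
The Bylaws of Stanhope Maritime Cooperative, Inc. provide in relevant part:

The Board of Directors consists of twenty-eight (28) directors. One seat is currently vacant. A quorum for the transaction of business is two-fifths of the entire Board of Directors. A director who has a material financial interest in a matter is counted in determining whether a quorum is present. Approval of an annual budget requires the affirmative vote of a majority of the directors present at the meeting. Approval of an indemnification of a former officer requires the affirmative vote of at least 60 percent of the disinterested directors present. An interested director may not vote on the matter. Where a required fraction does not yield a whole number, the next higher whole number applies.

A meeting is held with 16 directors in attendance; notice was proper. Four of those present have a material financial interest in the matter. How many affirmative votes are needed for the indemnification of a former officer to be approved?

The indemnification of a former officer requires three-fifths of the disinterested directors present (16 − 4 = 12).
3/5 of 12 = 7.20, rounded up to 8.

8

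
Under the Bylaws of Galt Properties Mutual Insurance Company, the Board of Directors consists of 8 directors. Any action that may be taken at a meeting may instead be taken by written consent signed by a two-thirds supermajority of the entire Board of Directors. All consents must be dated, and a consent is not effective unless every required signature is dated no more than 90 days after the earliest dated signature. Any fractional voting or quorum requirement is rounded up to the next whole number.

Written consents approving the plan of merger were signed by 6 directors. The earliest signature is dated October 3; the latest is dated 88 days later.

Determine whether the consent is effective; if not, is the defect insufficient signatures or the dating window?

Effective — both the signature and dating-window requirements are satisfied.

Signatures required: a two-thirds supermajority of 8 — 2/3 of 8 = 5.33, rounded up to 6, so 6 needed; 6 signed. Sufficient.
Dating window: the latest signature is 88 days after the earliest; the limit is 90 days. Within the window.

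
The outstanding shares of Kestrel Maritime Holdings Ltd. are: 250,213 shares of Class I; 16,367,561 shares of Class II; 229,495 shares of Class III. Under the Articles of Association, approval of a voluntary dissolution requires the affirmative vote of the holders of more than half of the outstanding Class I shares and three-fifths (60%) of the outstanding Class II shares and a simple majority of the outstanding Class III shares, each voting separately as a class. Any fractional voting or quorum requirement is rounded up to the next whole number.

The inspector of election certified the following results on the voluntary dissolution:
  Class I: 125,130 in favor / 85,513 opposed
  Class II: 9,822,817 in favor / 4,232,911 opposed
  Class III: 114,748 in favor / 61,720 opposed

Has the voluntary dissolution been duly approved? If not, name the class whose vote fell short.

Approved — every class gave the required vote.

Class I: a majority of 250213 is 125107; 125,107 required, 125,130 in favor — approved.
Class II: 3/5 of 16367561 = 9820536.60, rounded up to 9820537; 9,820,537 required, 9,822,817 in favor — approved.
Class III: a majority of 229495 is 114748; 114,748 required, 114,748 in favor — approved.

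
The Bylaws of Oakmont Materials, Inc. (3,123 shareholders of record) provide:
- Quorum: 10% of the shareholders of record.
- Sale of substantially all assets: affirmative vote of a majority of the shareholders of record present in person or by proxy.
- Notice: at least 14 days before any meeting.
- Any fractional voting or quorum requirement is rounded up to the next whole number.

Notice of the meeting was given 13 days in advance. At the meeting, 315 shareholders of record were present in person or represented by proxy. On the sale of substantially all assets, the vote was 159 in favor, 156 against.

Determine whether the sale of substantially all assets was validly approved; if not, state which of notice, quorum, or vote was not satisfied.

Notice: 13 days given; 14 required. Not satisfied.
Quorum: 10% of 3,123 = 312.30, rounded up to 313; 315 present. Satisfied.
Vote: requires a majority of those present (315); a majority of 315 is 158, so 158 needed; 159 in favor. Satisfied.

Invalid — notice requirement not satisfied.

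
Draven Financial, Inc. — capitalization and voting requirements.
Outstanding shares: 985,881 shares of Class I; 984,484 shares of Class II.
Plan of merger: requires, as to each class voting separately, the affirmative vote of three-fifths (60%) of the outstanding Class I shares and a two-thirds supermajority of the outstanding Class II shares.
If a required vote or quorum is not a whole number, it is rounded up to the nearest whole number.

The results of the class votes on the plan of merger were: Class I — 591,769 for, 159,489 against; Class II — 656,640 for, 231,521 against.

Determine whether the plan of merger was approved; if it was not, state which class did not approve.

Approved — every class gave the required vote.

Class I: 3/5 of 985881 = 591528.60, rounded up to 591529; 591,529 required, 591,769 in favor — approved.
Class II: 2/3 of 984484 = 656322.67, rounded up to 656323; 656,323 required, 656,640 in favor — approved.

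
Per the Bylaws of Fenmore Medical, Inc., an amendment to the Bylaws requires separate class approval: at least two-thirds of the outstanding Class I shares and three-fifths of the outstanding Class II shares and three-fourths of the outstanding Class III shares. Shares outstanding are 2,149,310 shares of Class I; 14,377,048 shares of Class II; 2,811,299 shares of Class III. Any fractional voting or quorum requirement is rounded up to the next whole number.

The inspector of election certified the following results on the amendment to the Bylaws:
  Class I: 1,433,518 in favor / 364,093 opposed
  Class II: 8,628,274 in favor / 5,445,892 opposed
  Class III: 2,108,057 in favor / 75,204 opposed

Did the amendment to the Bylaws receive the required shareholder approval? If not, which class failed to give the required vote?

Class I: 2/3 of 2149310 = 1432873.33, rounded up to 1432874; 1,432,874 required, 1,433,518 in favor — approved.
Class II: 3/5 of 14377048 = 8626228.80, rounded up to 8626229; 8,626,229 required, 8,628,274 in favor — approved.
Class III: 3/4 of 2811299 = 2108474.25, rounded up to 2108475; 2,108,475 required, 2,108,057 in favor — not approved.

Not approved — the Class III shares did not give the required vote.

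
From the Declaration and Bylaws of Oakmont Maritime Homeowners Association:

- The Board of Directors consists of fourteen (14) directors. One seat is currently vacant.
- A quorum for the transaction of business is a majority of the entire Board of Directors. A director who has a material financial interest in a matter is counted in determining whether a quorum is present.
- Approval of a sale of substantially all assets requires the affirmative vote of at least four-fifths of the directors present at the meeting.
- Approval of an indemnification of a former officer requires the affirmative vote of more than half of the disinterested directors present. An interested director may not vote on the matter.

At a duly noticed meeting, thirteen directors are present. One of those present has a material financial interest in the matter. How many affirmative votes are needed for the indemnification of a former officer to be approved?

7

The indemnification of a former officer requires a majority of the disinterested directors present (13 − 1 = 12).
A majority of 12 is 7.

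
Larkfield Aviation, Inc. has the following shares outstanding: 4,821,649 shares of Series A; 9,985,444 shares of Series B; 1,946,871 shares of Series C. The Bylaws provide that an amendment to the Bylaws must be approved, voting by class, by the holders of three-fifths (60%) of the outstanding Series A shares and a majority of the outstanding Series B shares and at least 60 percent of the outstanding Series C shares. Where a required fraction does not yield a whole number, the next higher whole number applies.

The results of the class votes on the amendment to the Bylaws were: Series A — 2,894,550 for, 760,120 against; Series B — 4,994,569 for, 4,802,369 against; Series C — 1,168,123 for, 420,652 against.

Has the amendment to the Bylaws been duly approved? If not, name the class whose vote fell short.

Series A: 3/5 of 4821649 = 2892989.40, rounded up to 2892990; 2,892,990 required, 2,894,550 in favor — approved.
Series B: a majority of 9985444 is 4992723; 4,992,723 required, 4,994,569 in favor — approved.
Series C: 3/5 of 1946871 = 1168122.60, rounded up to 1168123; 1,168,123 required, 1,168,123 in favor — approved.

Approved — every class gave the required vote.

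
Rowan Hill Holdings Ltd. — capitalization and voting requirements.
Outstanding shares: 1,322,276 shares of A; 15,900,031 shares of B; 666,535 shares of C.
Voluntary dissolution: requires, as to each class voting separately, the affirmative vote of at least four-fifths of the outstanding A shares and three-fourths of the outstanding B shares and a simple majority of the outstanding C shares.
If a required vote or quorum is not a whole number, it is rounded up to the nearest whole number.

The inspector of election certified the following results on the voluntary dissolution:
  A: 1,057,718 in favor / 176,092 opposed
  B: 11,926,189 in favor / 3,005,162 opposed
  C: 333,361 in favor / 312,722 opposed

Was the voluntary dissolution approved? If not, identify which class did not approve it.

A: 4/5 of 1322276 = 1057820.80, rounded up to 1057821; 1,057,821 required, 1,057,718 in favor — not approved.
B: 3/4 of 15900031 = 11925023.25, rounded up to 11925024; 11,925,024 required, 11,926,189 in favor — approved.
C: a majority of 666535 is 333268; 333,268 required, 333,361 in favor — approved.

Not approved — the A shares did not give the required vote.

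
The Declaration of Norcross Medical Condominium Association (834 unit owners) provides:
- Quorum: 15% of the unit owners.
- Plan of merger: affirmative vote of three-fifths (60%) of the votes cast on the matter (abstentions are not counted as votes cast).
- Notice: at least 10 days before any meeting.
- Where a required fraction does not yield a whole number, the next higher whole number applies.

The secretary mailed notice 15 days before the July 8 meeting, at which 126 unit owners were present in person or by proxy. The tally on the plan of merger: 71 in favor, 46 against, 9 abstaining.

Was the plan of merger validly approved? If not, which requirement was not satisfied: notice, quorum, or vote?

Valid — all requirements satisfied.

Notice: 15 days given; 10 required. Satisfied.
Quorum: 15% of 834 = 125.10, rounded up to 126; 126 present. Satisfied.
Vote: requires three-fifths of the votes cast (126 − 9 abstaining = 117); 3/5 of 117 = 70.20, rounded up to 71, so 71 needed; 71 in favor. Satisfied.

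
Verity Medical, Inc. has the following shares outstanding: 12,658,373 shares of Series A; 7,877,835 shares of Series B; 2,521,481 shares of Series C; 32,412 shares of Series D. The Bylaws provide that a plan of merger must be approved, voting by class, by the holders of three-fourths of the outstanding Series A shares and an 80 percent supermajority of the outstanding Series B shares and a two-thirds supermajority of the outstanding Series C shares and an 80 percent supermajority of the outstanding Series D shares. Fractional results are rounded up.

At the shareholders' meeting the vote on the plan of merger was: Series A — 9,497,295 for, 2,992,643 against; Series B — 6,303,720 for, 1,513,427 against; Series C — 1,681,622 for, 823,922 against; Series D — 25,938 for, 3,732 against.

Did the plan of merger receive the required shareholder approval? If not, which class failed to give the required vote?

Series A: 3/4 of 12658373 = 9493779.75, rounded up to 9493780; 9,493,780 required, 9,497,295 in favor — approved.
Series B: 4/5 of 7877835 = 6302268; 6,302,268 required, 6,303,720 in favor — approved.
Series C: 2/3 of 2521481 = 1680987.33, rounded up to 1680988; 1,680,988 required, 1,681,622 in favor — approved.
Series D: 4/5 of 32412 = 25929.60, rounded up to 25930; 25,930 required, 25,938 in favor — approved.

Approved — every class gave the required vote.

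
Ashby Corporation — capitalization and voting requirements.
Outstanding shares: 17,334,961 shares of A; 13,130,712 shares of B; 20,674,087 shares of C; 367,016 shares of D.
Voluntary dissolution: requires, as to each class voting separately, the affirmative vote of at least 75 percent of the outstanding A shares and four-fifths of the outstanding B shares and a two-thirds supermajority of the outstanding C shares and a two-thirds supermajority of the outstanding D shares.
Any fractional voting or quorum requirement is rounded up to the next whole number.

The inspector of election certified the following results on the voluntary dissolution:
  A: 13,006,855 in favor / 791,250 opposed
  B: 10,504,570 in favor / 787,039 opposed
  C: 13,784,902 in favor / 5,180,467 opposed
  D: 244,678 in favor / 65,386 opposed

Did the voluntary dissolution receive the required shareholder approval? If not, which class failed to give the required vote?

A: 3/4 of 17334961 = 13001220.75, rounded up to 13001221; 13,001,221 required, 13,006,855 in favor — approved.
B: 4/5 of 13130712 = 10504569.60, rounded up to 10504570; 10,504,570 required, 10,504,570 in favor — approved.
C: 2/3 of 20674087 = 13782724.67, rounded up to 13782725; 13,782,725 required, 13,784,902 in favor — approved.
D: 2/3 of 367016 = 244677.33, rounded up to 244678; 244,678 required, 244,678 in favor — approved.

Approved — every class gave the required vote.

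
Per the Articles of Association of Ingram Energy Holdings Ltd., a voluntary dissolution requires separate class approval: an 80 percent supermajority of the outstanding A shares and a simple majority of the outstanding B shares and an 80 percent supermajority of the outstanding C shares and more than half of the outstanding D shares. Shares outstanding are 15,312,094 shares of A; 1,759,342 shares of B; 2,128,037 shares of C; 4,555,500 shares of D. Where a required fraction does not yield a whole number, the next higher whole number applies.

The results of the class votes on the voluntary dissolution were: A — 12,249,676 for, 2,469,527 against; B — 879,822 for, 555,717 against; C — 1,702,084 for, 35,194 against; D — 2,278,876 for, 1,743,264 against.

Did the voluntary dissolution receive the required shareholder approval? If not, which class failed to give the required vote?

A: 4/5 of 15312094 = 12249675.20, rounded up to 12249676; 12,249,676 required, 12,249,676 in favor — approved.
B: a majority of 1759342 is 879672; 879,672 required, 879,822 in favor — approved.
C: 4/5 of 2128037 = 1702429.60, rounded up to 1702430; 1,702,430 required, 1,702,084 in favor — not approved.
D: a majority of 4555500 is 2277751; 2,277,751 required, 2,278,876 in favor — approved.

Not approved — the C shares did not give the required vote.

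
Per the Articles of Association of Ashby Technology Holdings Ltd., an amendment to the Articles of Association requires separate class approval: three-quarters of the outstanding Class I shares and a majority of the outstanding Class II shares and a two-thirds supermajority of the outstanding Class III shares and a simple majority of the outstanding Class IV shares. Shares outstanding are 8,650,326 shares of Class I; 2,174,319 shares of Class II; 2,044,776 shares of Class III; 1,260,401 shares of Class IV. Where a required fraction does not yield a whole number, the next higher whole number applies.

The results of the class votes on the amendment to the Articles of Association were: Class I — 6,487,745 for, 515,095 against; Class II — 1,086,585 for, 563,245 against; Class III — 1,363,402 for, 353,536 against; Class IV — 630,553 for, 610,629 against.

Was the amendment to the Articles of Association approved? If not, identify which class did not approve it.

Not approved — the Class II shares did not give the required vote.

Class I: 3/4 of 8650326 = 6487744.50, rounded up to 6487745; 6,487,745 required, 6,487,745 in favor — approved.
Class II: a majority of 2174319 is 1087160; 1,087,160 required, 1,086,585 in favor — not approved.
Class III: 2/3 of 2044776 = 1363184; 1,363,184 required, 1,363,402 in favor — approved.
Class IV: a majority of 1260401 is 630201; 630,201 required, 630,553 in favor — approved.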